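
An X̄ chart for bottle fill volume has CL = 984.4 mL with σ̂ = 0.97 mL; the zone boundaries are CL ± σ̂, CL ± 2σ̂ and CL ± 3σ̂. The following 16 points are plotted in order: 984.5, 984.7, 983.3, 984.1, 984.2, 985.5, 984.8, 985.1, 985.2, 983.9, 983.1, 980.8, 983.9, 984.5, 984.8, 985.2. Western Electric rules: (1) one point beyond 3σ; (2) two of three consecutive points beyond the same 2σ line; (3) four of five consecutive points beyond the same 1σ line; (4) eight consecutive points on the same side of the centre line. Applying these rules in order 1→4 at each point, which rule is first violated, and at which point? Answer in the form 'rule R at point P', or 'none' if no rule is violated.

rule 1 at point 12

Zone of each point (C = within 1σ̂, B = 1σ̂–2σ̂, A = 2σ̂–3σ̂, * = beyond 3σ̂; sign = side of CL): 1:+C, 2:+C, 3:-B, 4:-C, 5:-C, 6:+B, 7:+C, 8:+C, 9:+C, 10:-C, 11:-B, 12:-*, 13:-C, 14:+C, 15:+C, 16:+C
Rule 1 (one point beyond the 3σ limits) is satisfied at point 12.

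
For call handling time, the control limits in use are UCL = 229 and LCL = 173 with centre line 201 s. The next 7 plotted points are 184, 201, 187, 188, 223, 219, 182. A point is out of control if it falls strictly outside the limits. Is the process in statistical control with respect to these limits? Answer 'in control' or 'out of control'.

in control

All 7 points lie within [173, 229].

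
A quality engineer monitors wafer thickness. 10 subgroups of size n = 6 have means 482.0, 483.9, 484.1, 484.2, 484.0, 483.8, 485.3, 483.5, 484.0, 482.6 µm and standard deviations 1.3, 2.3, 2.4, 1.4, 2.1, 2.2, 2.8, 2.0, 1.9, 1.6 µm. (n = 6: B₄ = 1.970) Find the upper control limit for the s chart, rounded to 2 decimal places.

s̄ = (1.3 + 2.3 + 2.4 + 1.4 + 2.1 + 2.2 + 2.8 + 2.0 + 1.9 + 1.6) / 10 = 2.0000
UCL_s = B₄·s̄ = 1.970 × 2.0000 = 3.9400

3.94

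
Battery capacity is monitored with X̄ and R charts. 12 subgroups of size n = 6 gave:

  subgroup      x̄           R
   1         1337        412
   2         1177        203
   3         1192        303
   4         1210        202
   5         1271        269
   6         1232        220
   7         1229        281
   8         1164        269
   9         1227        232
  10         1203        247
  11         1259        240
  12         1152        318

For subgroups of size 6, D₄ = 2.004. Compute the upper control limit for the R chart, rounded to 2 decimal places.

533.73

R̄ = (412 + 203 + 303 + 202 + 269 + 220 + 281 + 269 + 232 + 247 + 240 + 318) / 12 = 3196.0000 / 12 = 266.3333
UCL_R = D₄·R̄ = 2.004 × 266.3333 = 533.7320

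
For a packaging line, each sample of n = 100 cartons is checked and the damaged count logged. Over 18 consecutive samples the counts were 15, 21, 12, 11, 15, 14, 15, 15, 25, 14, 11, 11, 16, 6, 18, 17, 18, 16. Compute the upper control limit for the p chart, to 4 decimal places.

p̄ = Σdᵢ / (k·n) = 270 / (18 × 100) = 0.15000
UCL = p̄ + 3·√(p̄(1−p̄)/n) = 0.15000 + 3 × √(0.15000×0.85000/100) = 0.15000 + 3 × 0.03571 = 0.25712

0.2571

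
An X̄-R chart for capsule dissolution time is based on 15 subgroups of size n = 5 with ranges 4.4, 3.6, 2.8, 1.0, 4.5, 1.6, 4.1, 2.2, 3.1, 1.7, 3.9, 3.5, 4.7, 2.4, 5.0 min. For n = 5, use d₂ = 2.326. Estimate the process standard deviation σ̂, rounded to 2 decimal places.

1.39

R̄ = (4.4 + 3.6 + 2.8 + 1.0 + 4.5 + 1.6 + 4.1 + 2.2 + 3.1 + 1.7 + 3.9 + 3.5 + 4.7 + 2.4 + 5.0) / 15 = 3.2333
σ̂ = R̄ / d₂ = 3.2333 / 2.326 = 1.3901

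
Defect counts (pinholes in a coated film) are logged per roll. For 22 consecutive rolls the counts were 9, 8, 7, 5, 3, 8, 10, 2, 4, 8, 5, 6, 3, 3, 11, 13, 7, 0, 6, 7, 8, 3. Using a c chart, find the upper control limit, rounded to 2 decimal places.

13.64

c̄ = (9 + 8 + 7 + 5 + 3 + 8 + 10 + 2 + 4 + 8 + 5 + 6 + 3 + 3 + 11 + 13 + 7 + 0 + 6 + 7 + 8 + 3) / 22 = 136 / 22 = 6.1818
UCL = c̄ + 3√c̄ = 6.1818 + 3 × √6.1818 = 6.1818 + 3 × 2.4863 = 13.6408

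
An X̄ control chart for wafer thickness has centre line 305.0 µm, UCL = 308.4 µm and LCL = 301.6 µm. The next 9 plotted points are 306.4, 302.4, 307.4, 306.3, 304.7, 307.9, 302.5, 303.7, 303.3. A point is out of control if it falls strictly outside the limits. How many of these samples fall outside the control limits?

0

All 9 points lie within [301.6, 308.4].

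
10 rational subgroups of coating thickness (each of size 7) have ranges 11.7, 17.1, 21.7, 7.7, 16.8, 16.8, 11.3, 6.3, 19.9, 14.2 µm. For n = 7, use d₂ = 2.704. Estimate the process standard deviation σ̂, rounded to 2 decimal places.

R̄ = (11.7 + 17.1 + 21.7 + 7.7 + 16.8 + 16.8 + 11.3 + 6.3 + 19.9 + 14.2) / 10 = 14.3500
σ̂ = R̄ / d₂ = 14.3500 / 2.704 = 5.3070

5.31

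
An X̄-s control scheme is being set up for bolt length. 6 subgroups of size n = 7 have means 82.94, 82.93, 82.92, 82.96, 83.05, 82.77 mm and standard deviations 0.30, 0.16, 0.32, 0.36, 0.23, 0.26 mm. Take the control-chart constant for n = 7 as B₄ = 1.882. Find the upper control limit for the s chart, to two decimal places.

0.51

s̄ = (0.30 + 0.16 + 0.32 + 0.36 + 0.23 + 0.26) / 6 = 0.2717
UCL_s = B₄·s̄ = 1.882 × 0.2717 = 0.5113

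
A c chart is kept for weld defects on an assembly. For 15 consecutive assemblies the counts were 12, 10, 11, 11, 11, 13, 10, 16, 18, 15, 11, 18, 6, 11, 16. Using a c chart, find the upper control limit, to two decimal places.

23.25

c̄ = (12 + 10 + 11 + 11 + 11 + 13 + 10 + 16 + 18 + 15 + 11 + 18 + 6 + 11 + 16) / 15 = 189 / 15 = 12.6000
UCL = c̄ + 3√c̄ = 12.6000 + 3 × √12.6000 = 12.6000 + 3 × 3.5496 = 23.2489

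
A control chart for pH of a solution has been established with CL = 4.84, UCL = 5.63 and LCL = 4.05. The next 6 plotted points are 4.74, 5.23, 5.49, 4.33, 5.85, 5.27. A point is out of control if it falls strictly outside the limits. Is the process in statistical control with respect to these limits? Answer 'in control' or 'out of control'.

out of control

Compare each point to [4.05, 5.63]: sample 5 = 5.85 > UCL.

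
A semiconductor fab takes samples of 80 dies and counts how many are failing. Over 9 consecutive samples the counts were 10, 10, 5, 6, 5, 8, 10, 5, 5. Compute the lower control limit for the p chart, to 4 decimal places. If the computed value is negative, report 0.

0.0000

p̄ = Σdᵢ / (k·n) = 64 / (9 × 80) = 0.08889
LCL = p̄ − 3·√(p̄(1−p̄)/n) = 0.08889 − 3 × 0.03182 = -0.00656 → 0 (negative, so LCL = 0)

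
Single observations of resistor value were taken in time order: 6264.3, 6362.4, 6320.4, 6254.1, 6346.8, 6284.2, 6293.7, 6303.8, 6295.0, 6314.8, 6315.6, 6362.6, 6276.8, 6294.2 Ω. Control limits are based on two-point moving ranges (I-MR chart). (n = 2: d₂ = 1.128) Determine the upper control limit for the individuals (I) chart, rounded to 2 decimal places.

6421.09

X̄ = (6264.3 + 6362.4 + 6320.4 + 6254.1 + 6346.8 + 6284.2 + 6293.7 + 6303.8 + 6295.0 + 6314.8 + 6315.6 + 6362.6 + 6276.8 + 6294.2) / 14 = 6306.3357
Moving ranges: 98.1, 42.0, 66.3, 92.7, 62.6, 9.5, 10.1, 8.8, 19.8, 0.8, 47.0, 85.8, 17.4; M̄R̄ = 560.9000 / 13 = 43.1462
UCL = X̄ + 3·M̄R̄/d₂ = 6306.3357 + 3 × 43.1462 / 1.128 = 6421.0861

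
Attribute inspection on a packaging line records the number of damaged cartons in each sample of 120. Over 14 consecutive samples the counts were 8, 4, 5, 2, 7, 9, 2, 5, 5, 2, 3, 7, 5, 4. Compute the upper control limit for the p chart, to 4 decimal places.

0.0944

p̄ = Σdᵢ / (k·n) = 68 / (14 × 120) = 0.04048
UCL = p̄ + 3·√(p̄(1−p̄)/n) = 0.04048 + 3 × √(0.04048×0.95952/120) = 0.04048 + 3 × 0.01799 = 0.09445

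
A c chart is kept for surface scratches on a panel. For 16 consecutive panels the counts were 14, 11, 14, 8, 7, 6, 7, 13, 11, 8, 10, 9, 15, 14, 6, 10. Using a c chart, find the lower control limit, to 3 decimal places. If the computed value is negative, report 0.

c̄ = (14 + 11 + 14 + 8 + 7 + 6 + 7 + 13 + 11 + 8 + 10 + 9 + 15 + 14 + 6 + 10) / 16 = 163 / 16 = 10.1875
LCL = c̄ − 3√c̄ = 10.1875 − 3 × 3.1918 = 0.6121

0.612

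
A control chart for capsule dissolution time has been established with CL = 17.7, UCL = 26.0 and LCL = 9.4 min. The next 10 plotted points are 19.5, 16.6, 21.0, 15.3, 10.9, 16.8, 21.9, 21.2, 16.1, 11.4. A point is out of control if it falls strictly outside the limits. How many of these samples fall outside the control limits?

All 10 points lie within [9.4, 26.0].

0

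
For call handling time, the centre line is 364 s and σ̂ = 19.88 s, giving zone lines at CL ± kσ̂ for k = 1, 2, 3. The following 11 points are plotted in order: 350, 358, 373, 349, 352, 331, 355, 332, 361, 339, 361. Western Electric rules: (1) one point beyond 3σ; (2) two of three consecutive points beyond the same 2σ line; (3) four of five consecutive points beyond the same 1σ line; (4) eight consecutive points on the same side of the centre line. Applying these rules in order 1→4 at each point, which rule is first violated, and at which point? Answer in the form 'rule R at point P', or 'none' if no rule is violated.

rule 4 at point 11

Zone of each point (C = within 1σ̂, B = 1σ̂–2σ̂, A = 2σ̂–3σ̂, * = beyond 3σ̂; sign = side of CL): 1:-C, 2:-C, 3:+C, 4:-C, 5:-C, 6:-B, 7:-C, 8:-B, 9:-C, 10:-B, 11:-C
Rule 4 (eight consecutive points on the same side of the centre line) is satisfied at point 11.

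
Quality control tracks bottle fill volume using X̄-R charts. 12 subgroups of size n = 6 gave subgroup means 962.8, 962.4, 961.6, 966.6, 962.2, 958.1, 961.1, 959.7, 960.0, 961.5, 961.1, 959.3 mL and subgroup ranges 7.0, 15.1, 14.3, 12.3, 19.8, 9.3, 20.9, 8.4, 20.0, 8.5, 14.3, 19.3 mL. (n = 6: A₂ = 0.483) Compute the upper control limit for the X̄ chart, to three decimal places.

968.177

X̄̄ = (962.8 + 962.4 + 961.6 + 966.6 + 962.2 + 958.1 + 961.1 + 959.7 + 960.0 + 961.5 + 961.1 + 959.3) / 12 = 11536.4000 / 12 = 961.3667
R̄ = (7.0 + 15.1 + 14.3 + 12.3 + 19.8 + 9.3 + 20.9 + 8.4 + 20.0 + 8.5 + 14.3 + 19.3) / 12 = 169.2000 / 12 = 14.1000
UCL = X̄̄ + A₂·R̄ = 961.3667 + 0.483 × 14.1000 = 968.1770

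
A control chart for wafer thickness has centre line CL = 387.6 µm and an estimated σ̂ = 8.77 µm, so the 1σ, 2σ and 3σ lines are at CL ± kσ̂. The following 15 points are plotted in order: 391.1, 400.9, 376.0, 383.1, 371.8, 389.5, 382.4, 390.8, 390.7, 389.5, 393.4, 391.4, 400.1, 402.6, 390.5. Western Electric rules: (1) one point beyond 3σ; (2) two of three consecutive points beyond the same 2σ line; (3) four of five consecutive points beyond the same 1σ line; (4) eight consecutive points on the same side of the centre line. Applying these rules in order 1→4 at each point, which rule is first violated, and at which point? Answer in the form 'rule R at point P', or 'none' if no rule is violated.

rule 4 at point 15

Zone of each point (C = within 1σ̂, B = 1σ̂–2σ̂, A = 2σ̂–3σ̂, * = beyond 3σ̂; sign = side of CL): 1:+C, 2:+B, 3:-B, 4:-C, 5:-B, 6:+C, 7:-C, 8:+C, 9:+C, 10:+C, 11:+C, 12:+C, 13:+B, 14:+B, 15:+C
Rule 4 (eight consecutive points on the same side of the centre line) is satisfied at point 15.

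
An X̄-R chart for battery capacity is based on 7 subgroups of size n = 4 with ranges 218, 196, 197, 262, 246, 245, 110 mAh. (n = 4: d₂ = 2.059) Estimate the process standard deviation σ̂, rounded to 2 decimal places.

102.27

R̄ = (218 + 196 + 197 + 262 + 246 + 245 + 110) / 7 = 210.5714
σ̂ = R̄ / d₂ = 210.5714 / 2.059 = 102.2688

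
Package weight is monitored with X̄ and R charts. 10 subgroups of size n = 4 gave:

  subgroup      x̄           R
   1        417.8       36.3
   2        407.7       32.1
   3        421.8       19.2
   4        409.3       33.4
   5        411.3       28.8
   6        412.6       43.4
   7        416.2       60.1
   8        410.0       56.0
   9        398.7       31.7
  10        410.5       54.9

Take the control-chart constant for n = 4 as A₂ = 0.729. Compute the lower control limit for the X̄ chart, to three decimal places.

X̄̄ = (417.8 + 407.7 + 421.8 + 409.3 + 411.3 + 412.6 + 416.2 + 410.0 + 398.7 + 410.5) / 10 = 4115.9000 / 10 = 411.5900
R̄ = (36.3 + 32.1 + 19.2 + 33.4 + 28.8 + 43.4 + 60.1 + 56.0 + 31.7 + 54.9) / 10 = 395.9000 / 10 = 39.5900
LCL = X̄̄ − A₂·R̄ = 411.5900 − 0.729 × 39.5900 = 382.7289

382.729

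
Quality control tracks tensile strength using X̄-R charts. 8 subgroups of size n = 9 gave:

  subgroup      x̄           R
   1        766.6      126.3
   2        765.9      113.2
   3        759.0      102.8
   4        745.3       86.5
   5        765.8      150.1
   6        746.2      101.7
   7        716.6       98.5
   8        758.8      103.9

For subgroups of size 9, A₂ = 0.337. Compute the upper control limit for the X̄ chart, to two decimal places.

790.22

X̄̄ = (766.6 + 765.9 + 759.0 + 745.3 + 765.8 + 746.2 + 716.6 + 758.8) / 8 = 6024.2000 / 8 = 753.0250
R̄ = (126.3 + 113.2 + 102.8 + 86.5 + 150.1 + 101.7 + 98.5 + 103.9) / 8 = 883.0000 / 8 = 110.3750
UCL = X̄̄ + A₂·R̄ = 753.0250 + 0.337 × 110.3750 = 790.2214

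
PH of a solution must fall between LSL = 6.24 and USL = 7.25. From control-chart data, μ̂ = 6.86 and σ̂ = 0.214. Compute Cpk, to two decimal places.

Cpu = (USL − μ̂) / (3σ̂) = (7.25 − 6.86) / (3 × 0.214) = 0.6075; Cpl = (μ̂ − LSL) / (3σ̂) = (6.86 − 6.24) / (3 × 0.214) = 0.9657; Cpk = min(Cpu, Cpl) = 0.6075

0.61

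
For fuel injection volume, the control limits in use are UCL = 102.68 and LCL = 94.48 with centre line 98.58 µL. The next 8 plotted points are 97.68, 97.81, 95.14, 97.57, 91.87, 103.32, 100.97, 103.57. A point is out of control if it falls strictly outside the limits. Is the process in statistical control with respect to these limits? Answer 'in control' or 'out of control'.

out of control

Compare each point to [94.48, 102.68]: sample 5 = 91.87 < LCL; sample 6 = 103.32 > UCL; sample 8 = 103.57 > UCL.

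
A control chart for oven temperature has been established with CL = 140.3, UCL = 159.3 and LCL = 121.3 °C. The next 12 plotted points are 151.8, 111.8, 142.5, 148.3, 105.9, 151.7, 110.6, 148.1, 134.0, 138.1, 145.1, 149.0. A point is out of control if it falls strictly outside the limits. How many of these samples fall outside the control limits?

Compare each point to [121.3, 159.3]: sample 2 = 111.8 < LCL; sample 5 = 105.9 < LCL; sample 7 = 110.6 < LCL.

3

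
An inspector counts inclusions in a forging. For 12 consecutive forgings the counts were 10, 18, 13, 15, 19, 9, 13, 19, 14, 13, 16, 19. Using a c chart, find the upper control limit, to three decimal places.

c̄ = (10 + 18 + 13 + 15 + 19 + 9 + 13 + 19 + 14 + 13 + 16 + 19) / 12 = 178 / 12 = 14.8333
UCL = c̄ + 3√c̄ = 14.8333 + 3 × √14.8333 = 14.8333 + 3 × 3.8514 = 26.3876

26.388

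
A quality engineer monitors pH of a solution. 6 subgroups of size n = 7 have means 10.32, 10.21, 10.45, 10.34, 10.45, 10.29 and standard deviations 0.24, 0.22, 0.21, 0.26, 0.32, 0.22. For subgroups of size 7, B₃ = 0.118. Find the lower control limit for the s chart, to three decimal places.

0.029

s̄ = (0.24 + 0.22 + 0.21 + 0.26 + 0.32 + 0.22) / 6 = 0.2450
LCL_s = B₃·s̄ = 0.118 × 0.2450 = 0.0289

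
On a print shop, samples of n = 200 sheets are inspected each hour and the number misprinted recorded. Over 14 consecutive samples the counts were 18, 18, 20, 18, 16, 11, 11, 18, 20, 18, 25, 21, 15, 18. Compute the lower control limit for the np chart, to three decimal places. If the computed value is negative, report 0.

5.610

p̄ = Σdᵢ / (k·n) = 247 / (14 × 200) = 0.08821
LCL = np̄ − 3·√(np̄(1−p̄)) = 17.6429 − 3 × 4.0108 = 5.6105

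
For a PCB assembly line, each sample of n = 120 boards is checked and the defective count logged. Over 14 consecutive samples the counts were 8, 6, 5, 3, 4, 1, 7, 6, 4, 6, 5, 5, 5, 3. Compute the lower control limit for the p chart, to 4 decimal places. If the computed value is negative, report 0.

p̄ = Σdᵢ / (k·n) = 68 / (14 × 120) = 0.04048
LCL = p̄ − 3·√(p̄(1−p̄)/n) = 0.04048 − 3 × 0.01799 = -0.01349 → 0 (negative, so LCL = 0)

0.0000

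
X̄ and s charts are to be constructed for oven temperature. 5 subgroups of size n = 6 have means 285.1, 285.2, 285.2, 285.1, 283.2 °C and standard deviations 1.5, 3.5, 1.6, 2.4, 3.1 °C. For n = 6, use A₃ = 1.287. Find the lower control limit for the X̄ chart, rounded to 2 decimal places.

281.65

X̄̄ = (285.1 + 285.2 + 285.2 + 285.1 + 283.2) / 5 = 284.7600
s̄ = (1.5 + 3.5 + 1.6 + 2.4 + 3.1) / 5 = 2.4200
LCL = X̄̄ − A₃·s̄ = 284.7600 − 1.287 × 2.4200 = 281.6455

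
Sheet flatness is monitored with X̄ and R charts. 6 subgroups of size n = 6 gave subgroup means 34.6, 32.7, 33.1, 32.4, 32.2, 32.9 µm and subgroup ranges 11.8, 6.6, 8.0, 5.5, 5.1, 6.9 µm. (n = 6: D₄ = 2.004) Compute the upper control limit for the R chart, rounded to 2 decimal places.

R̄ = (11.8 + 6.6 + 8.0 + 5.5 + 5.1 + 6.9) / 6 = 43.9000 / 6 = 7.3167
UCL_R = D₄·R̄ = 2.004 × 7.3167 = 14.6626

14.66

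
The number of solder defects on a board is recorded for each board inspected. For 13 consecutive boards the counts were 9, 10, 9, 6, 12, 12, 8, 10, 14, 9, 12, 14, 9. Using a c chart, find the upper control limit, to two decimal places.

19.94

c̄ = (9 + 10 + 9 + 6 + 12 + 12 + 8 + 10 + 14 + 9 + 12 + 14 + 9) / 13 = 134 / 13 = 10.3077
UCL = c̄ + 3√c̄ = 10.3077 + 3 × √10.3077 = 10.3077 + 3 × 3.2106 = 19.9394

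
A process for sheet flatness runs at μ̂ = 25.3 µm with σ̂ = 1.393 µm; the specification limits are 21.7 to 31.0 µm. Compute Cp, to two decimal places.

Cp = (USL − LSL) / (6σ̂) = (31.0 − 21.7) / (6 × 1.393) = 9.3000 / 8.3580 = 1.1127

1.11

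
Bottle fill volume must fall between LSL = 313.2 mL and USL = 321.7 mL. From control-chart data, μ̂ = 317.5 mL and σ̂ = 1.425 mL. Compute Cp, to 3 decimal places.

Cp = (USL − LSL) / (6σ̂) = (321.7 − 313.2) / (6 × 1.425) = 8.5000 / 8.5500 = 0.9942

0.994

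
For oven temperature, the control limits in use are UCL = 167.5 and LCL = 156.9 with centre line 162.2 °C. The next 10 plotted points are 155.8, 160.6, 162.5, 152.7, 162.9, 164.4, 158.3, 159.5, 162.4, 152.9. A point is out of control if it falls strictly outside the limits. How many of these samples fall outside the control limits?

Compare each point to [156.9, 167.5]: sample 1 = 155.8 < LCL; sample 4 = 152.7 < LCL; sample 10 = 152.9 < LCL.

3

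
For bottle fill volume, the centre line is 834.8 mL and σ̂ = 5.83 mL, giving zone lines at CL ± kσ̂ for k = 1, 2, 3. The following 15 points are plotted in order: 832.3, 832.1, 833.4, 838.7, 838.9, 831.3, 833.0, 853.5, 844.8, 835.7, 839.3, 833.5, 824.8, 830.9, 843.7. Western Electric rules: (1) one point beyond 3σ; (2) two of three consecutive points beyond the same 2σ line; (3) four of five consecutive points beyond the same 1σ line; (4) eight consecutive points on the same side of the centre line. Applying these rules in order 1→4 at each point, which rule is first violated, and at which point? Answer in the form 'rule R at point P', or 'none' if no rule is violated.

rule 1 at point 8

Zone of each point (C = within 1σ̂, B = 1σ̂–2σ̂, A = 2σ̂–3σ̂, * = beyond 3σ̂; sign = side of CL): 1:-C, 2:-C, 3:-C, 4:+C, 5:+C, 6:-C, 7:-C, 8:+*, 9:+B, 10:+C, 11:+C, 12:-C, 13:-B, 14:-C, 15:+B
Rule 1 (one point beyond the 3σ limits) is satisfied at point 8.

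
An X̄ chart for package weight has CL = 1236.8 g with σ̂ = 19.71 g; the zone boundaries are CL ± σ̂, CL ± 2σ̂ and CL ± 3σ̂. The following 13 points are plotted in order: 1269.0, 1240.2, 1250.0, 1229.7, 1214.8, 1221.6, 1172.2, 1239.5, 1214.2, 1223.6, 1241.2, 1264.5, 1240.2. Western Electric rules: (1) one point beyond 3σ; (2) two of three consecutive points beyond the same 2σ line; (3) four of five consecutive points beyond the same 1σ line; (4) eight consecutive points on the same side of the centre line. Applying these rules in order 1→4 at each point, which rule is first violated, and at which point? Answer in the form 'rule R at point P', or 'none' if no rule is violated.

rule 1 at point 7

Zone of each point (C = within 1σ̂, B = 1σ̂–2σ̂, A = 2σ̂–3σ̂, * = beyond 3σ̂; sign = side of CL): 1:+B, 2:+C, 3:+C, 4:-C, 5:-B, 6:-C, 7:-*, 8:+C, 9:-B, 10:-C, 11:+C, 12:+B, 13:+C
Rule 1 (one point beyond the 3σ limits) is satisfied at point 7.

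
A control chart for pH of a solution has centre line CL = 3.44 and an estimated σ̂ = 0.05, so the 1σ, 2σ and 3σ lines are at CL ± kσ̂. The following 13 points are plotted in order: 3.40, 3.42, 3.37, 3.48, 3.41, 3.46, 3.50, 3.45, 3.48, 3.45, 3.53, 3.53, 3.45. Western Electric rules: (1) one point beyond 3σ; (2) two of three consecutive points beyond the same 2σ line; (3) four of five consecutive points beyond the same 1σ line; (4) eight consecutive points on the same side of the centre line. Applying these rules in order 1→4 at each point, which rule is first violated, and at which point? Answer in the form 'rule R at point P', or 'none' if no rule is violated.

Zone of each point (C = within 1σ̂, B = 1σ̂–2σ̂, A = 2σ̂–3σ̂, * = beyond 3σ̂; sign = side of CL): 1:-C, 2:-C, 3:-B, 4:+C, 5:-C, 6:+C, 7:+B, 8:+C, 9:+C, 10:+C, 11:+B, 12:+B, 13:+C
Rule 4 (eight consecutive points on the same side of the centre line) is satisfied at point 13.

rule 4 at point 13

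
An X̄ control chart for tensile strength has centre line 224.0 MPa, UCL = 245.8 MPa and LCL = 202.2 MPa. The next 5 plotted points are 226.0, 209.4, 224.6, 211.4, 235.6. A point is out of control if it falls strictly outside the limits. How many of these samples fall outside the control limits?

0

All 5 points lie within [202.2, 245.8].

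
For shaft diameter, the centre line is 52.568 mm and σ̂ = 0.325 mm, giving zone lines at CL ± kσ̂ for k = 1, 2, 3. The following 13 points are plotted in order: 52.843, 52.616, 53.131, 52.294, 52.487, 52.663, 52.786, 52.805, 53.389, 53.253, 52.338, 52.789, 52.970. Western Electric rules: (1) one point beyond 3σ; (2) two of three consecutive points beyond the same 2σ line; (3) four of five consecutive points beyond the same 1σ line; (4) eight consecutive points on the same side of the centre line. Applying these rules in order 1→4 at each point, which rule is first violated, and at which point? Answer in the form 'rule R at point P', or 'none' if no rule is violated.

Zone of each point (C = within 1σ̂, B = 1σ̂–2σ̂, A = 2σ̂–3σ̂, * = beyond 3σ̂; sign = side of CL): 1:+C, 2:+C, 3:+B, 4:-C, 5:-C, 6:+C, 7:+C, 8:+C, 9:+A, 10:+A, 11:-C, 12:+C, 13:+B
Rule 2 (two of three consecutive points beyond the same 2σ limit) is satisfied at point 10.

rule 2 at point 10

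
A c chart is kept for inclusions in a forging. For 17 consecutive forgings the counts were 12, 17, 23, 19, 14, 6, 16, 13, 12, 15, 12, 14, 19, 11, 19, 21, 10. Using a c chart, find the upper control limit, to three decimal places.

26.456

c̄ = (12 + 17 + 23 + 19 + 14 + 6 + 16 + 13 + 12 + 15 + 12 + 14 + 19 + 11 + 19 + 21 + 10) / 17 = 253 / 17 = 14.8824
UCL = c̄ + 3√c̄ = 14.8824 + 3 × √14.8824 = 14.8824 + 3 × 3.8578 = 26.4556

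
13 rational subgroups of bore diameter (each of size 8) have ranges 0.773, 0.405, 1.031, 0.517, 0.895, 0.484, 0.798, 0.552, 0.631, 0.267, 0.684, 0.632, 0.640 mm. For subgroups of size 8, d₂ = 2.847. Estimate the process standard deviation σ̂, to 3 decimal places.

0.225

R̄ = (0.773 + 0.405 + 1.031 + 0.517 + 0.895 + 0.484 + 0.798 + 0.552 + 0.631 + 0.267 + 0.684 + 0.632 + 0.640) / 13 = 0.6392
σ̂ = R̄ / d₂ = 0.6392 / 2.847 = 0.2245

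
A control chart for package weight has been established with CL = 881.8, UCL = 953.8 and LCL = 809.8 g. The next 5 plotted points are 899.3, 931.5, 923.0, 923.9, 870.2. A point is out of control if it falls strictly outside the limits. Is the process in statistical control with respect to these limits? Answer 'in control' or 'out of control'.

in control

All 5 points lie within [809.8, 953.8].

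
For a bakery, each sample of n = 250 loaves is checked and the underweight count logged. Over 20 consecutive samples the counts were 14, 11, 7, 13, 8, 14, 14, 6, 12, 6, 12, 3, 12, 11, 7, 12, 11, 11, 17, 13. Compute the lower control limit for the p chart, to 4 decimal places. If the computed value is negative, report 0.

0.0044

p̄ = Σdᵢ / (k·n) = 214 / (20 × 250) = 0.04280
LCL = p̄ − 3·√(p̄(1−p̄)/n) = 0.04280 − 3 × 0.01280 = 0.00440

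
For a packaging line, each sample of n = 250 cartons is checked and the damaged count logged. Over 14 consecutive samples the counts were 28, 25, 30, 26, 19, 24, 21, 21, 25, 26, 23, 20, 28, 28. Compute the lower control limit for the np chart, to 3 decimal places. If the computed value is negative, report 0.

10.450

p̄ = Σdᵢ / (k·n) = 344 / (14 × 250) = 0.09829
LCL = np̄ − 3·√(np̄(1−p̄)) = 24.5714 − 3 × 4.7071 = 10.4503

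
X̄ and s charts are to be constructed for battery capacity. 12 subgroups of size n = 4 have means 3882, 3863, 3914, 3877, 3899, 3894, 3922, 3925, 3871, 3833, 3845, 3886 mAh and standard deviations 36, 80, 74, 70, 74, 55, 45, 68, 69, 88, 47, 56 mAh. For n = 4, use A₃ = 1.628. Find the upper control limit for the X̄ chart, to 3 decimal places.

X̄̄ = (3882 + 3863 + 3914 + 3877 + 3899 + 3894 + 3922 + 3925 + 3871 + 3833 + 3845 + 3886) / 12 = 3884.2500
s̄ = (36 + 80 + 74 + 70 + 74 + 55 + 45 + 68 + 69 + 88 + 47 + 56) / 12 = 63.5000
UCL = X̄̄ + A₃·s̄ = 3884.2500 + 1.628 × 63.5000 = 3987.6280

3987.628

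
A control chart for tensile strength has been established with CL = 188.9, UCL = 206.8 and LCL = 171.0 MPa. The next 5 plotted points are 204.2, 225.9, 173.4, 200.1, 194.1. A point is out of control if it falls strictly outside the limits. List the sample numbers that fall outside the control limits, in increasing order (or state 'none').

Compare each point to [171.0, 206.8]: sample 2 = 225.9 > UCL.

2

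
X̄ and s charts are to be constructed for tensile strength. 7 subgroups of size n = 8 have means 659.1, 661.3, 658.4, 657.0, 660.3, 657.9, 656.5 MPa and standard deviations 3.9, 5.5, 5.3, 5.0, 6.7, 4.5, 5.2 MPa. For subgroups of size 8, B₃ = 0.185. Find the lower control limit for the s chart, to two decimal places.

0.95

s̄ = (3.9 + 5.5 + 5.3 + 5.0 + 6.7 + 4.5 + 5.2) / 7 = 5.1571
LCL_s = B₃·s̄ = 0.185 × 5.1571 = 0.9541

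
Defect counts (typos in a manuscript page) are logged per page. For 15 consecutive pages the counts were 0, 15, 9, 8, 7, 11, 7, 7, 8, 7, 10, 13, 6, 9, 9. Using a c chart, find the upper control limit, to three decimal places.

17.095

c̄ = (0 + 15 + 9 + 8 + 7 + 11 + 7 + 7 + 8 + 7 + 10 + 13 + 6 + 9 + 9) / 15 = 126 / 15 = 8.4000
UCL = c̄ + 3√c̄ = 8.4000 + 3 × √8.4000 = 8.4000 + 3 × 2.8983 = 17.0948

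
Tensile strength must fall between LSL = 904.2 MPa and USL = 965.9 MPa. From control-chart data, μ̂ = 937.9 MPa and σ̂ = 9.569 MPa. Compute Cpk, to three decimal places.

0.975

Cpu = (USL − μ̂) / (3σ̂) = (965.9 − 937.9) / (3 × 9.569) = 0.9754; Cpl = (μ̂ − LSL) / (3σ̂) = (937.9 − 904.2) / (3 × 9.569) = 1.1739; Cpk = min(Cpu, Cpl) = 0.9754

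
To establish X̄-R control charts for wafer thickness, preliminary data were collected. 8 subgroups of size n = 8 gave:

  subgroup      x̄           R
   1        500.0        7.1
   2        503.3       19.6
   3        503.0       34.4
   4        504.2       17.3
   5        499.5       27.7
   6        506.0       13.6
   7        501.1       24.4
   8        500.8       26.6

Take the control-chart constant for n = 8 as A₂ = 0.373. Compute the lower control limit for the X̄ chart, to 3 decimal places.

494.279

X̄̄ = (500.0 + 503.3 + 503.0 + 504.2 + 499.5 + 506.0 + 501.1 + 500.8) / 8 = 4017.9000 / 8 = 502.2375
R̄ = (7.1 + 19.6 + 34.4 + 17.3 + 27.7 + 13.6 + 24.4 + 26.6) / 8 = 170.7000 / 8 = 21.3375
LCL = X̄̄ − A₂·R̄ = 502.2375 − 0.373 × 21.3375 = 494.2786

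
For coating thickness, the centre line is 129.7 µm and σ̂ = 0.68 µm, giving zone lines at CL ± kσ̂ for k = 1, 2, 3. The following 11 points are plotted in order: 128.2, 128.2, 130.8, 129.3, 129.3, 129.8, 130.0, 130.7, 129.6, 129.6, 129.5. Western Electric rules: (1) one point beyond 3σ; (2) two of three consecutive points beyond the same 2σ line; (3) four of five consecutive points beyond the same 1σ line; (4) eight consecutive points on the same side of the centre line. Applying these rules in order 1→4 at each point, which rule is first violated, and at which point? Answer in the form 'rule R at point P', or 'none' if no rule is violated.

Zone of each point (C = within 1σ̂, B = 1σ̂–2σ̂, A = 2σ̂–3σ̂, * = beyond 3σ̂; sign = side of CL): 1:-A, 2:-A, 3:+B, 4:-C, 5:-C, 6:+C, 7:+C, 8:+B, 9:-C, 10:-C, 11:-C
Rule 2 (two of three consecutive points beyond the same 2σ limit) is satisfied at point 2.

rule 2 at point 2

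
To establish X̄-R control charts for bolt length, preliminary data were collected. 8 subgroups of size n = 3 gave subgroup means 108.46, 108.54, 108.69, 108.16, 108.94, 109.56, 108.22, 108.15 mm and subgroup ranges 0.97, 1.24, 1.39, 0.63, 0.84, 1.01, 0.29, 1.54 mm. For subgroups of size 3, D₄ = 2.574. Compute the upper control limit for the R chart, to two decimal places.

2.55

R̄ = (0.97 + 1.24 + 1.39 + 0.63 + 0.84 + 1.01 + 0.29 + 1.54) / 8 = 7.9100 / 8 = 0.9888
UCL_R = D₄·R̄ = 2.574 × 0.9888 = 2.5450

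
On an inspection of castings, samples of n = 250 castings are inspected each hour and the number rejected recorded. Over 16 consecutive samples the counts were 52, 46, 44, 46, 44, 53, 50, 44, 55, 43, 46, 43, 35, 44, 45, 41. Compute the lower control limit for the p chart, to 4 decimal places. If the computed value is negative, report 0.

p̄ = Σdᵢ / (k·n) = 731 / (16 × 250) = 0.18275
LCL = p̄ − 3·√(p̄(1−p̄)/n) = 0.18275 − 3 × 0.02444 = 0.10942

0.1094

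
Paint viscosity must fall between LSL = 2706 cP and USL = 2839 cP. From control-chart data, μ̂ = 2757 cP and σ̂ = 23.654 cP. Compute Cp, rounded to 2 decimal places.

Cp = (USL − LSL) / (6σ̂) = (2839 − 2706) / (6 × 23.654) = 133.0000 / 141.9240 = 0.9371

0.94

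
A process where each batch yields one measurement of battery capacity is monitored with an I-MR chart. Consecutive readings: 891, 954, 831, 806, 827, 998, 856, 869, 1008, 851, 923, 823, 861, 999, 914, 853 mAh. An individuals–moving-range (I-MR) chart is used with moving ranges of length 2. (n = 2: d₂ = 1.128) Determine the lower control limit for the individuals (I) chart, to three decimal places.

X̄ = (891 + 954 + 831 + 806 + 827 + 998 + 856 + 869 + 1008 + 851 + 923 + 823 + 861 + 999 + 914 + 853) / 16 = 891.5000
Moving ranges: 63, 123, 25, 21, 171, 142, 13, 139, 157, 72, 100, 38, 138, 85, 61; M̄R̄ = 1348.0000 / 15 = 89.8667
LCL = X̄ − 3·M̄R̄/d₂ = 891.5000 − 3 × 89.8667 / 1.128 = 652.4929

652.493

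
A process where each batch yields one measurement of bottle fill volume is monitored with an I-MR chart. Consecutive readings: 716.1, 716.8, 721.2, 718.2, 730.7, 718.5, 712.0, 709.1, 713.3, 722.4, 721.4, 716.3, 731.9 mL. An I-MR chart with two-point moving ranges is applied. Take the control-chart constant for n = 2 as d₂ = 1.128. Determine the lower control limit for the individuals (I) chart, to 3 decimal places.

X̄ = (716.1 + 716.8 + 721.2 + 718.2 + 730.7 + 718.5 + 712.0 + 709.1 + 713.3 + 722.4 + 721.4 + 716.3 + 731.9) / 13 = 719.0692
Moving ranges: 0.7, 4.4, 3.0, 12.5, 12.2, 6.5, 2.9, 4.2, 9.1, 1.0, 5.1, 15.6; M̄R̄ = 77.2000 / 12 = 6.4333
LCL = X̄ − 3·M̄R̄/d₂ = 719.0692 − 3 × 6.4333 / 1.128 = 701.9593

701.959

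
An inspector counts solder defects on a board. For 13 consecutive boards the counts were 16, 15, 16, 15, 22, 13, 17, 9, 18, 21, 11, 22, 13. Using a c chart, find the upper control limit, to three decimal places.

28.000

c̄ = (16 + 15 + 16 + 15 + 22 + 13 + 17 + 9 + 18 + 21 + 11 + 22 + 13) / 13 = 208 / 13 = 16.0000
UCL = c̄ + 3√c̄ = 16.0000 + 3 × √16.0000 = 16.0000 + 3 × 4.0000 = 28.0000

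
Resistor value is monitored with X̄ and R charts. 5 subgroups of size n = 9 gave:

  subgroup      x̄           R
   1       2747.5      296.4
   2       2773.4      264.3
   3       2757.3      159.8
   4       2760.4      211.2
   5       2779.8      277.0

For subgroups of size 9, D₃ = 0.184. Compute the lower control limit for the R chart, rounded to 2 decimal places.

R̄ = (296.4 + 264.3 + 159.8 + 211.2 + 277.0) / 5 = 1208.7000 / 5 = 241.7400
LCL_R = D₃·R̄ = 0.184 × 241.7400 = 44.4802

44.48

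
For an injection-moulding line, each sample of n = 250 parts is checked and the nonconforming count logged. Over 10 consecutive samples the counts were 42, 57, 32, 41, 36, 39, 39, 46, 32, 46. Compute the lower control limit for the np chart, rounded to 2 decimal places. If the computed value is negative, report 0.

23.44

p̄ = Σdᵢ / (k·n) = 410 / (10 × 250) = 0.16400
LCL = np̄ − 3·√(np̄(1−p̄)) = 41.0000 − 3 × 5.8546 = 23.4363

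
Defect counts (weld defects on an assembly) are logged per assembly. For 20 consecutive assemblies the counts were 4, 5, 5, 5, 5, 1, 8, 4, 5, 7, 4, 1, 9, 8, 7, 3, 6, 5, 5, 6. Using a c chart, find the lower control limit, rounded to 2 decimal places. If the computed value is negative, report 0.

0.00

c̄ = (4 + 5 + 5 + 5 + 5 + 1 + 8 + 4 + 5 + 7 + 4 + 1 + 9 + 8 + 7 + 3 + 6 + 5 + 5 + 6) / 20 = 103 / 20 = 5.1500
LCL = c̄ − 3√c̄ = 5.1500 − 3 × 2.2694 = -1.6581 → 0 (cannot be negative)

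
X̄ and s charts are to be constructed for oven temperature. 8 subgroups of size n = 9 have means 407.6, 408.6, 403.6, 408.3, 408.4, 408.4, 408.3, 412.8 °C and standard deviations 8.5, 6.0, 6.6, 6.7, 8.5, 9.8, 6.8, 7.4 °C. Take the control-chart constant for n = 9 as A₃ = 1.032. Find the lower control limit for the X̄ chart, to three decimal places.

X̄̄ = (407.6 + 408.6 + 403.6 + 408.3 + 408.4 + 408.4 + 408.3 + 412.8) / 8 = 408.2500
s̄ = (8.5 + 6.0 + 6.6 + 6.7 + 8.5 + 9.8 + 6.8 + 7.4) / 8 = 7.5375
LCL = X̄̄ − A₃·s̄ = 408.2500 − 1.032 × 7.5375 = 400.4713

400.471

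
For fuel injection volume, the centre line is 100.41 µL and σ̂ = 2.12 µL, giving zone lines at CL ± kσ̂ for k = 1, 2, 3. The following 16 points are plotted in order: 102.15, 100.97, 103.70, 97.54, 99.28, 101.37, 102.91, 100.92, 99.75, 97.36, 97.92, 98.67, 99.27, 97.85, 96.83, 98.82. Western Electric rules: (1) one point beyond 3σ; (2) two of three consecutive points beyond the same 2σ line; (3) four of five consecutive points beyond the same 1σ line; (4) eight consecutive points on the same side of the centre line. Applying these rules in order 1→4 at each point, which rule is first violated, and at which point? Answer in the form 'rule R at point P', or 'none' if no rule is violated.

Zone of each point (C = within 1σ̂, B = 1σ̂–2σ̂, A = 2σ̂–3σ̂, * = beyond 3σ̂; sign = side of CL): 1:+C, 2:+C, 3:+B, 4:-B, 5:-C, 6:+C, 7:+B, 8:+C, 9:-C, 10:-B, 11:-B, 12:-C, 13:-C, 14:-B, 15:-B, 16:-C
Rule 4 (eight consecutive points on the same side of the centre line) is satisfied at point 16.

rule 4 at point 16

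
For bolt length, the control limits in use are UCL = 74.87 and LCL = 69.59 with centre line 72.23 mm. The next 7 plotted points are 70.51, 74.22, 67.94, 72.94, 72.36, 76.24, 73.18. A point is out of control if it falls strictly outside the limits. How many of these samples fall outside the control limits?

2

Compare each point to [69.59, 74.87]: sample 3 = 67.94 < LCL; sample 6 = 76.24 > UCL.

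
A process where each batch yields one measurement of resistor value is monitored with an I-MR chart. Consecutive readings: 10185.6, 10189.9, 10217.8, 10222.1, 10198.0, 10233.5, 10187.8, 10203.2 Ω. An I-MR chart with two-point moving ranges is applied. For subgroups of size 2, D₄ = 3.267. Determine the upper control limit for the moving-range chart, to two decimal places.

73.37

Moving ranges: 4.3, 27.9, 4.3, 24.1, 35.5, 45.7, 15.4; M̄R̄ = 157.2000 / 7 = 22.4571
UCL_MR = D₄·M̄R̄ = 3.267 × 22.4571 = 73.3675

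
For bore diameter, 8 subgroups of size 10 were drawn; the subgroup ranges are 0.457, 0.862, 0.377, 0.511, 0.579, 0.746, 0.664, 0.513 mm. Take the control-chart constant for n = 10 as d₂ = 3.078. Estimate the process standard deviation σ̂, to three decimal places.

R̄ = (0.457 + 0.862 + 0.377 + 0.511 + 0.579 + 0.746 + 0.664 + 0.513) / 8 = 0.5886
σ̂ = R̄ / d₂ = 0.5886 / 3.078 = 0.1912

0.191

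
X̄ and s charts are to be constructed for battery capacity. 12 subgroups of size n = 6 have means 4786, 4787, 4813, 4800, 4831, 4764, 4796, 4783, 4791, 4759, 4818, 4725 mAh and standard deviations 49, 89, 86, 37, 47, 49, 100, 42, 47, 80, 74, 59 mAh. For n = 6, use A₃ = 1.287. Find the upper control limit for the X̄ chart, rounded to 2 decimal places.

X̄̄ = (4786 + 4787 + 4813 + 4800 + 4831 + 4764 + 4796 + 4783 + 4791 + 4759 + 4818 + 4725) / 12 = 4787.7500
s̄ = (49 + 89 + 86 + 37 + 47 + 49 + 100 + 42 + 47 + 80 + 74 + 59) / 12 = 63.2500
UCL = X̄̄ + A₃·s̄ = 4787.7500 + 1.287 × 63.2500 = 4869.1528

4869.15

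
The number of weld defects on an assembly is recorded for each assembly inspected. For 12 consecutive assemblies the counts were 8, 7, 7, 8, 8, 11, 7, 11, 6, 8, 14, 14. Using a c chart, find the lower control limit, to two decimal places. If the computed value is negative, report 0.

c̄ = (8 + 7 + 7 + 8 + 8 + 11 + 7 + 11 + 6 + 8 + 14 + 14) / 12 = 109 / 12 = 9.0833
LCL = c̄ − 3√c̄ = 9.0833 − 3 × 3.0139 = 0.0418

0.04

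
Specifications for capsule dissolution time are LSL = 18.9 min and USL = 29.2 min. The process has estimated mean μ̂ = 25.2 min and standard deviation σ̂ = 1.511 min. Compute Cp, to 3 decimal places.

Cp = (USL − LSL) / (6σ̂) = (29.2 − 18.9) / (6 × 1.511) = 10.3000 / 9.0660 = 1.1361

1.136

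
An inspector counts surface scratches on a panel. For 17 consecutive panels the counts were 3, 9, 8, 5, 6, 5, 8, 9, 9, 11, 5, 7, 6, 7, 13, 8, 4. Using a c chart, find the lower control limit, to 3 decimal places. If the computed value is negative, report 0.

c̄ = (3 + 9 + 8 + 5 + 6 + 5 + 8 + 9 + 9 + 11 + 5 + 7 + 6 + 7 + 13 + 8 + 4) / 17 = 123 / 17 = 7.2353
LCL = c̄ − 3√c̄ = 7.2353 − 3 × 2.6899 = -0.8343 → 0 (cannot be negative)

0.000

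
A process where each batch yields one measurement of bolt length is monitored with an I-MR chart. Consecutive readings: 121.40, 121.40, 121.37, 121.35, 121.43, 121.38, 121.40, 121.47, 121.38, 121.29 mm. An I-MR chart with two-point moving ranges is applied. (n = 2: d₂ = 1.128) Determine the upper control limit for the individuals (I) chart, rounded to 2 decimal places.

121.52

X̄ = (121.40 + 121.40 + 121.37 + 121.35 + 121.43 + 121.38 + 121.40 + 121.47 + 121.38 + 121.29) / 10 = 121.3870
Moving ranges: 0.00, 0.03, 0.02, 0.08, 0.05, 0.02, 0.07, 0.09, 0.09; M̄R̄ = 0.4500 / 9 = 0.0500
UCL = X̄ + 3·M̄R̄/d₂ = 121.3870 + 3 × 0.0500 / 1.128 = 121.5200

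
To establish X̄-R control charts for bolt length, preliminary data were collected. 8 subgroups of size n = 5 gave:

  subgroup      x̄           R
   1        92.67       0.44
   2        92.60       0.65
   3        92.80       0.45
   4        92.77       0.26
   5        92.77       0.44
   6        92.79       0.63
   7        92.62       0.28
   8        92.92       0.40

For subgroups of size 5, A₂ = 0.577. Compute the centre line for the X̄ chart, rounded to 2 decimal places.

92.74

X̄̄ = (92.67 + 92.60 + 92.80 + 92.77 + 92.77 + 92.79 + 92.62 + 92.92) / 8 = 741.9400 / 8 = 92.7425
CL = X̄̄ = 92.7425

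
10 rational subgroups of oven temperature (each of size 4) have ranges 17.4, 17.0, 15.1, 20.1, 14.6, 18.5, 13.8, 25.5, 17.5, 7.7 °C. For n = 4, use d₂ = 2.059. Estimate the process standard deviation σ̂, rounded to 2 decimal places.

8.12

R̄ = (17.4 + 17.0 + 15.1 + 20.1 + 14.6 + 18.5 + 13.8 + 25.5 + 17.5 + 7.7) / 10 = 16.7200
σ̂ = R̄ / d₂ = 16.7200 / 2.059 = 8.1204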